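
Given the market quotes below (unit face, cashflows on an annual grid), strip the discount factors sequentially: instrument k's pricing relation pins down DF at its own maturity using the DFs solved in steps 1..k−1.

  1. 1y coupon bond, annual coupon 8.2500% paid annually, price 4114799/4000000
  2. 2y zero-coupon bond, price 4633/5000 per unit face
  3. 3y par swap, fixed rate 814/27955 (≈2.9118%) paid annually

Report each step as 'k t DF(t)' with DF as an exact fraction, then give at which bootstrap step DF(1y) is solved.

1 1 9503/10000
2 2 4633/5000
3 3 4593/5000
DF(1y) is solved at step 1

step 1 [1y] bond c/1=33/400: DF=(4114799/4000000 − 33/400·(0))/(1+33/400) = 9503/10000 ≈ 0.950300
step 2 [2y] zero: DF = P = 4633/5000 ≈ 0.926600
step 3 [3y] swap r/1=814/27955: DF=(1 − 814/27955·(0.950300+0.926600))/(1+814/27955) = 4593/5000 ≈ 0.918600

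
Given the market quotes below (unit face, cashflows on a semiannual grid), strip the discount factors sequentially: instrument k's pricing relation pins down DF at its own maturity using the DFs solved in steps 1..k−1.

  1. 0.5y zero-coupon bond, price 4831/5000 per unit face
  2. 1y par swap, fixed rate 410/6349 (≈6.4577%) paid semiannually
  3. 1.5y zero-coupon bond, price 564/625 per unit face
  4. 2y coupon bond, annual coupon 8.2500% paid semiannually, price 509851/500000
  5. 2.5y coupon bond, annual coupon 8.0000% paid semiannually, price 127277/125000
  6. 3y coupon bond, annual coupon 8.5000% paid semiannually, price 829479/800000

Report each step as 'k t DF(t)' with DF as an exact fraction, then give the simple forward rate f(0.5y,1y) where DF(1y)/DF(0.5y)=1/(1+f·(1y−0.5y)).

step 1 [0.5y] zero: DF = P = 4831/5000 ≈ 0.966200
step 2 [1y] swap r/2=205/6349: DF=(1 − 205/6349·(0.966200))/(1+205/6349) = 1877/2000 ≈ 0.938500
step 3 [1.5y] zero: DF = P = 564/625 ≈ 0.902400
step 4 [2y] bond c/2=33/800: DF=(509851/500000 − 33/800·(0.966200+0.938500+0.902400))/(1+33/800) = 8681/10000 ≈ 0.868100
step 5 [2.5y] bond c/2=1/25: DF=(127277/125000 − 1/25·(0.966200+0.938500+0.902400+0.868100))/(1+1/25) = 8377/10000 ≈ 0.837700
step 6 [3y] bond c/2=17/400: DF=(829479/800000 − 17/400·(0.966200+0.938500+0.902400+0.868100+0.837700))/(1+17/400) = 4053/5000 ≈ 0.810600

1 1/2 4831/5000
2 1 1877/2000
3 3/2 564/625
4 2 8681/10000
5 5/2 8377/10000
6 3 4053/5000
f(0.5y,1y) = ((4831/5000)/(1877/2000) − 1)/(1/2) = 554/9385 ≈ 5.9030%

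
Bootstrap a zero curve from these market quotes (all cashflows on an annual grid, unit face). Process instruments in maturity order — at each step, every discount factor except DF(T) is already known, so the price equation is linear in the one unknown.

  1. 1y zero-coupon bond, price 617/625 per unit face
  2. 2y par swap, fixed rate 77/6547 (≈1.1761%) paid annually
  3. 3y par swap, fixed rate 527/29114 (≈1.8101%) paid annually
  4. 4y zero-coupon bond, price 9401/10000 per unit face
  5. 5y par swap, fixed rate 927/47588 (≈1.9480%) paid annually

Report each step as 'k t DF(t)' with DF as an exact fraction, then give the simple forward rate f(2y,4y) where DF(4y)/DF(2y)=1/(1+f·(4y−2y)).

step 1 [1y] zero: DF = P = 617/625 ≈ 0.987200
step 2 [2y] swap r/1=77/6547: DF=(1 − 77/6547·(0.987200))/(1+77/6547) = 9769/10000 ≈ 0.976900
step 3 [3y] swap r/1=527/29114: DF=(1 − 527/29114·(0.987200+0.976900))/(1+527/29114) = 9473/10000 ≈ 0.947300
step 4 [4y] zero: DF = P = 9401/10000 ≈ 0.940100
step 5 [5y] swap r/1=927/47588: DF=(1 − 927/47588·(0.987200+0.976900+0.947300+0.940100))/(1+927/47588) = 9073/10000 ≈ 0.907300

1 1 617/625
2 2 9769/10000
3 3 9473/10000
4 4 9401/10000
5 5 9073/10000
f(2y,4y) = ((9769/10000)/(9401/10000) − 1)/(2) = 184/9401 ≈ 1.9572%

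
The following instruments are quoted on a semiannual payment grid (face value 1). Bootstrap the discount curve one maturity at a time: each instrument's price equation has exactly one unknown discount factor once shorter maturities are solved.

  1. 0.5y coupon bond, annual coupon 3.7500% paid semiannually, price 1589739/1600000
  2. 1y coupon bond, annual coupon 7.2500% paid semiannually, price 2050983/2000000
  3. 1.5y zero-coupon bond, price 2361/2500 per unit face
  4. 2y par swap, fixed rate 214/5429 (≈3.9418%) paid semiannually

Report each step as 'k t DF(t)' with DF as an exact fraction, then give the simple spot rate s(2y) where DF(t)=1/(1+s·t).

step 1 [0.5y] bond c/2=3/160: DF=(1589739/1600000 − 3/160·(0))/(1+3/160) = 9753/10000 ≈ 0.975300
step 2 [1y] bond c/2=29/800: DF=(2050983/2000000 − 29/800·(0.975300))/(1+29/800) = 1911/2000 ≈ 0.955500
step 3 [1.5y] zero: DF = P = 2361/2500 ≈ 0.944400
step 4 [2y] swap r/2=107/5429: DF=(1 − 107/5429·(0.975300+0.955500+0.944400))/(1+107/5429) = 9251/10000 ≈ 0.925100

1 1/2 9753/10000
2 1 1911/2000
3 3/2 2361/2500
4 2 9251/10000
s(2y) = (1/(9251/10000) − 1)/(2) = 749/18502 ≈ 4.0482%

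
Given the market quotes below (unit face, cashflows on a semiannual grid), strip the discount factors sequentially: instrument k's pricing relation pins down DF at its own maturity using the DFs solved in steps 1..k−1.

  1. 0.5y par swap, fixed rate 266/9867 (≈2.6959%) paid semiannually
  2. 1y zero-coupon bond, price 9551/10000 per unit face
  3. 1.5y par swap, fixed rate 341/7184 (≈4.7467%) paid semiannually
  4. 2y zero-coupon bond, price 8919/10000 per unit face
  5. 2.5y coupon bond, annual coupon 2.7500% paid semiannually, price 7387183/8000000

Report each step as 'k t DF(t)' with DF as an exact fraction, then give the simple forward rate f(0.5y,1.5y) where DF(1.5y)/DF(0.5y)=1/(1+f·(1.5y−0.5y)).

1 1/2 9867/10000
2 1 9551/10000
3 3/2 4659/5000
4 2 8919/10000
5 5/2 4299/5000
f(0.5y,1.5y) = ((9867/10000)/(4659/5000) − 1)/(1) = 183/3106 ≈ 5.8918%

step 1 [0.5y] swap r/2=133/9867: DF=(1 − 133/9867·(0))/(1+133/9867) = 9867/10000 ≈ 0.986700
step 2 [1y] zero: DF = P = 9551/10000 ≈ 0.955100
step 3 [1.5y] swap r/2=341/14368: DF=(1 − 341/14368·(0.986700+0.955100))/(1+341/14368) = 4659/5000 ≈ 0.931800
step 4 [2y] zero: DF = P = 8919/10000 ≈ 0.891900
step 5 [2.5y] bond c/2=11/800: DF=(7387183/8000000 − 11/800·(0.986700+0.955100+0.931800+0.891900))/(1+11/800) = 4299/5000 ≈ 0.859800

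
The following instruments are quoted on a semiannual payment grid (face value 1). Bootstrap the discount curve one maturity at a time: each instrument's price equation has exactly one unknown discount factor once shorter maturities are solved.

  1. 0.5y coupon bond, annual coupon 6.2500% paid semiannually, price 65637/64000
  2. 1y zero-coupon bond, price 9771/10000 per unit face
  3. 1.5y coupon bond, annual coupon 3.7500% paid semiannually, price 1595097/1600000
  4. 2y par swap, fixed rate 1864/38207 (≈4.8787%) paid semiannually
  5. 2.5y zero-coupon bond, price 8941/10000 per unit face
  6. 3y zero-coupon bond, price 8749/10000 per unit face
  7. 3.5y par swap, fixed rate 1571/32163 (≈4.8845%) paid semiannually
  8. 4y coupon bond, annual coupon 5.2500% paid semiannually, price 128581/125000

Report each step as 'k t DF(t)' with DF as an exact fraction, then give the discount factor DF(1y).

step 1 [0.5y] bond c/2=1/32: DF=(65637/64000 − 1/32·(0))/(1+1/32) = 1989/2000 ≈ 0.994500
step 2 [1y] zero: DF = P = 9771/10000 ≈ 0.977100
step 3 [1.5y] bond c/2=3/160: DF=(1595097/1600000 − 3/160·(0.994500+0.977100))/(1+3/160) = 9423/10000 ≈ 0.942300
step 4 [2y] swap r/2=932/38207: DF=(1 − 932/38207·(0.994500+0.977100+0.942300))/(1+932/38207) = 2267/2500 ≈ 0.906800
step 5 [2.5y] zero: DF = P = 8941/10000 ≈ 0.894100
step 6 [3y] zero: DF = P = 8749/10000 ≈ 0.874900
step 7 [3.5y] swap r/2=1571/64326: DF=(1 − 1571/64326·(0.994500+0.977100+0.942300+0.906800+0.894100+0.874900))/(1+1571/64326) = 8429/10000 ≈ 0.842900
step 8 [4y] bond c/2=21/800: DF=(128581/125000 − 21/800·(0.994500+0.977100+0.942300+0.906800+0.894100+0.874900+0.842900))/(1+21/800) = 4189/5000 ≈ 0.837800

1 1/2 1989/2000
2 1 9771/10000
3 3/2 9423/10000
4 2 2267/2500
5 5/2 8941/10000
6 3 8749/10000
7 7/2 8429/10000
8 4 4189/5000
DF(1y) = 9771/10000 ≈ 0.977100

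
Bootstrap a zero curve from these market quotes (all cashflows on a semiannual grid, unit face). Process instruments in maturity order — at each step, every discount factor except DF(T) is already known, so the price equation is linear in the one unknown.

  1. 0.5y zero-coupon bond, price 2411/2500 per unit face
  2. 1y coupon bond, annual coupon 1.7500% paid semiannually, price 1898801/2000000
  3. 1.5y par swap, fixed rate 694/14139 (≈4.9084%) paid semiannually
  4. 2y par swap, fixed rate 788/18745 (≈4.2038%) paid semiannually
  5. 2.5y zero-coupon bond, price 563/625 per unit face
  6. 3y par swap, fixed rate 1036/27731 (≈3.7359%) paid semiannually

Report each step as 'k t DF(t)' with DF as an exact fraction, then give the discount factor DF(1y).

step 1 [0.5y] zero: DF = P = 2411/2500 ≈ 0.964400
step 2 [1y] bond c/2=7/800: DF=(1898801/2000000 − 7/800·(0.964400))/(1+7/800) = 583/625 ≈ 0.932800
step 3 [1.5y] swap r/2=347/14139: DF=(1 − 347/14139·(0.964400+0.932800))/(1+347/14139) = 4653/5000 ≈ 0.930600
step 4 [2y] swap r/2=394/18745: DF=(1 − 394/18745·(0.964400+0.932800+0.930600))/(1+394/18745) = 2303/2500 ≈ 0.921200
step 5 [2.5y] zero: DF = P = 563/625 ≈ 0.900800
step 6 [3y] swap r/2=518/27731: DF=(1 − 518/27731·(0.964400+0.932800+0.930600+0.921200+0.900800))/(1+518/27731) = 2241/2500 ≈ 0.896400

1 1/2 2411/2500
2 1 583/625
3 3/2 4653/5000
4 2 2303/2500
5 5/2 563/625
6 3 2241/2500
DF(1y) = 583/625 ≈ 0.932800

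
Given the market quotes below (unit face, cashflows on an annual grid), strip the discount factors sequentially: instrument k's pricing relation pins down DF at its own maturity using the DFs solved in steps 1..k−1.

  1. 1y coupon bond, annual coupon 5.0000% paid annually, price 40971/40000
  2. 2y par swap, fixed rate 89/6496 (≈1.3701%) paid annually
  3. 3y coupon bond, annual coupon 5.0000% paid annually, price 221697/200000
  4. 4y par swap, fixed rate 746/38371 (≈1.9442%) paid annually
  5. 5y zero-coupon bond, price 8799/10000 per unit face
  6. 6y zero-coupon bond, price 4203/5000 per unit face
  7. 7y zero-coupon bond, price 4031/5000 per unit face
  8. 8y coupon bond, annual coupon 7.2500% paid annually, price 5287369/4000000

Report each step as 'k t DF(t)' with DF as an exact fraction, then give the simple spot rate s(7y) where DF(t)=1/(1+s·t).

1 1 1951/2000
2 2 9733/10000
3 3 9629/10000
4 4 4627/5000
5 5 8799/10000
6 6 4203/5000
7 7 4031/5000
8 8 8023/10000
s(7y) = (1/(4031/5000) − 1)/(7) = 969/28217 ≈ 3.4341%

step 1 [1y] bond c/1=1/20: DF=(40971/40000 − 1/20·(0))/(1+1/20) = 1951/2000 ≈ 0.975500
step 2 [2y] swap r/1=89/6496: DF=(1 − 89/6496·(0.975500))/(1+89/6496) = 9733/10000 ≈ 0.973300
step 3 [3y] bond c/1=1/20: DF=(221697/200000 − 1/20·(0.975500+0.973300))/(1+1/20) = 9629/10000 ≈ 0.962900
step 4 [4y] swap r/1=746/38371: DF=(1 − 746/38371·(0.975500+0.973300+0.962900))/(1+746/38371) = 4627/5000 ≈ 0.925400
step 5 [5y] zero: DF = P = 8799/10000 ≈ 0.879900
step 6 [6y] zero: DF = P = 4203/5000 ≈ 0.840600
step 7 [7y] zero: DF = P = 4031/5000 ≈ 0.806200
step 8 [8y] bond c/1=29/400: DF=(5287369/4000000 − 29/400·(0.975500+0.973300+0.962900+0.925400+0.879900+0.840600+0.806200))/(1+29/400) = 8023/10000 ≈ 0.802300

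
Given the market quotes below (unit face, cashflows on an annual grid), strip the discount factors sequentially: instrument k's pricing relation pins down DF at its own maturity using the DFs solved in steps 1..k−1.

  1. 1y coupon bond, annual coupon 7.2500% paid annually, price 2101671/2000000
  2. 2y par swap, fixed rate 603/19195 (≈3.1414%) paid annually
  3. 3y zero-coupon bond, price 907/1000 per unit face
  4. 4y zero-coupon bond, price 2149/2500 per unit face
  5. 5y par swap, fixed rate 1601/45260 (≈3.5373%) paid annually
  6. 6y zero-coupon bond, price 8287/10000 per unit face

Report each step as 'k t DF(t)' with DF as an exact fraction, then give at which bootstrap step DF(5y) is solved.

1 1 4899/5000
2 2 9397/10000
3 3 907/1000
4 4 2149/2500
5 5 8399/10000
6 6 8287/10000
DF(5y) is solved at step 5

step 1 [1y] bond c/1=29/400: DF=(2101671/2000000 − 29/400·(0))/(1+29/400) = 4899/5000 ≈ 0.979800
step 2 [2y] swap r/1=603/19195: DF=(1 − 603/19195·(0.979800))/(1+603/19195) = 9397/10000 ≈ 0.939700
step 3 [3y] zero: DF = P = 907/1000 ≈ 0.907000
step 4 [4y] zero: DF = P = 2149/2500 ≈ 0.859600
step 5 [5y] swap r/1=1601/45260: DF=(1 − 1601/45260·(0.979800+0.939700+0.907000+0.859600))/(1+1601/45260) = 8399/10000 ≈ 0.839900
step 6 [6y] zero: DF = P = 8287/10000 ≈ 0.828700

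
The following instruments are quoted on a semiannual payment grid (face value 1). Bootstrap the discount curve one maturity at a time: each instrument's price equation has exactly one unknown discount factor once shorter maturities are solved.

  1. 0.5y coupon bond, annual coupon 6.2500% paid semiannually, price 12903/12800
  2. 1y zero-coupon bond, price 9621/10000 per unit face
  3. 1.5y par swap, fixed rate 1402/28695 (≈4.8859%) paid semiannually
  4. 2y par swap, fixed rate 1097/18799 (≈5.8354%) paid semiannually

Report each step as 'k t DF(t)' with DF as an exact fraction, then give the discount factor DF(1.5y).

step 1 [0.5y] bond c/2=1/32: DF=(12903/12800 − 1/32·(0))/(1+1/32) = 391/400 ≈ 0.977500
step 2 [1y] zero: DF = P = 9621/10000 ≈ 0.962100
step 3 [1.5y] swap r/2=701/28695: DF=(1 − 701/28695·(0.977500+0.962100))/(1+701/28695) = 9299/10000 ≈ 0.929900
step 4 [2y] swap r/2=1097/37598: DF=(1 − 1097/37598·(0.977500+0.962100+0.929900))/(1+1097/37598) = 8903/10000 ≈ 0.890300

1 1/2 391/400
2 1 9621/10000
3 3/2 9299/10000
4 2 8903/10000
DF(1.5y) = 9299/10000 ≈ 0.929900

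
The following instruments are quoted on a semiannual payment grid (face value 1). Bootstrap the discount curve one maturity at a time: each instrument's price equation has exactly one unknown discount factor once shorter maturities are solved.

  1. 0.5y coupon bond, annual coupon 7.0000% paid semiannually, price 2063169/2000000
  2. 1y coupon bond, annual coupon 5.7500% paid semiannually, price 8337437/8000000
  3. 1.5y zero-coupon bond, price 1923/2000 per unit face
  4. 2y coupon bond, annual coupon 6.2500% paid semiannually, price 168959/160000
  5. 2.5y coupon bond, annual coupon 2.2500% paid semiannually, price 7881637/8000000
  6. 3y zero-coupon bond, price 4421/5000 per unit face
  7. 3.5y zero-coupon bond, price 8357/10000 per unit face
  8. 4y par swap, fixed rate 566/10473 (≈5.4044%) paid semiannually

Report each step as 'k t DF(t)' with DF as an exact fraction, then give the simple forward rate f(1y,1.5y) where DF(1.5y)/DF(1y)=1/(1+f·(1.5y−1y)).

step 1 [0.5y] bond c/2=7/200: DF=(2063169/2000000 − 7/200·(0))/(1+7/200) = 9967/10000 ≈ 0.996700
step 2 [1y] bond c/2=23/800: DF=(8337437/8000000 − 23/800·(0.996700))/(1+23/800) = 2463/2500 ≈ 0.985200
step 3 [1.5y] zero: DF = P = 1923/2000 ≈ 0.961500
step 4 [2y] bond c/2=1/32: DF=(168959/160000 − 1/32·(0.996700+0.985200+0.961500))/(1+1/32) = 2337/2500 ≈ 0.934800
step 5 [2.5y] bond c/2=9/800: DF=(7881637/8000000 − 9/800·(0.996700+0.985200+0.961500+0.934800))/(1+9/800) = 9311/10000 ≈ 0.931100
step 6 [3y] zero: DF = P = 4421/5000 ≈ 0.884200
step 7 [3.5y] zero: DF = P = 8357/10000 ≈ 0.835700
step 8 [4y] swap r/2=283/10473: DF=(1 − 283/10473·(0.996700+0.985200+0.961500+0.934800+0.931100+0.884200+0.835700))/(1+283/10473) = 8019/10000 ≈ 0.801900

1 1/2 9967/10000
2 1 2463/2500
3 3/2 1923/2000
4 2 2337/2500
5 5/2 9311/10000
6 3 4421/5000
7 7/2 8357/10000
8 4 8019/10000
f(1y,1.5y) = ((2463/2500)/(1923/2000) − 1)/(1/2) = 158/3205 ≈ 4.9298%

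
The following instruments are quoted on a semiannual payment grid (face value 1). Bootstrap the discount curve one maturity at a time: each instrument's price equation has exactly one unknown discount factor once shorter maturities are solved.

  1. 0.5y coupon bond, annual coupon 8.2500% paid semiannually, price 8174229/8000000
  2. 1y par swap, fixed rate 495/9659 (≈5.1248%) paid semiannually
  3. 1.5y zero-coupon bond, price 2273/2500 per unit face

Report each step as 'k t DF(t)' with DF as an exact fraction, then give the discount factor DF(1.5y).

1 1/2 9813/10000
2 1 1901/2000
3 3/2 2273/2500
DF(1.5y) = 2273/2500 ≈ 0.909200

step 1 [0.5y] bond c/2=33/800: DF=(8174229/8000000 − 33/800·(0))/(1+33/800) = 9813/10000 ≈ 0.981300
step 2 [1y] swap r/2=495/19318: DF=(1 − 495/19318·(0.981300))/(1+495/19318) = 1901/2000 ≈ 0.950500
step 3 [1.5y] zero: DF = P = 2273/2500 ≈ 0.909200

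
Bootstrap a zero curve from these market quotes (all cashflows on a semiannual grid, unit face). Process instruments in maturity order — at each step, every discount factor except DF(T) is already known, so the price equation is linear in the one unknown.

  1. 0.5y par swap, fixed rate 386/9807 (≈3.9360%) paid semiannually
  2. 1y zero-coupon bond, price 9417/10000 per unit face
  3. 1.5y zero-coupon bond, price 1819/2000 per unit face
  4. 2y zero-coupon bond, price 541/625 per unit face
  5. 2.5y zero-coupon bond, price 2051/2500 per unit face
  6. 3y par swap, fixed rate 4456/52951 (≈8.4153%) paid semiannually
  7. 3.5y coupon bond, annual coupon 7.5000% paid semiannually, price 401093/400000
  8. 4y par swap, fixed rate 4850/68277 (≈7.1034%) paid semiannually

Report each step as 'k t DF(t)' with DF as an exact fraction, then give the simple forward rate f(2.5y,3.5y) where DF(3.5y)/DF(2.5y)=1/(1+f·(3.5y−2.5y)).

step 1 [0.5y] swap r/2=193/9807: DF=(1 − 193/9807·(0))/(1+193/9807) = 9807/10000 ≈ 0.980700
step 2 [1y] zero: DF = P = 9417/10000 ≈ 0.941700
step 3 [1.5y] zero: DF = P = 1819/2000 ≈ 0.909500
step 4 [2y] zero: DF = P = 541/625 ≈ 0.865600
step 5 [2.5y] zero: DF = P = 2051/2500 ≈ 0.820400
step 6 [3y] swap r/2=2228/52951: DF=(1 − 2228/52951·(0.980700+0.941700+0.909500+0.865600+0.820400))/(1+2228/52951) = 1943/2500 ≈ 0.777200
step 7 [3.5y] bond c/2=3/80: DF=(401093/400000 − 3/80·(0.980700+0.941700+0.909500+0.865600+0.820400+0.777200))/(1+3/80) = 7751/10000 ≈ 0.775100
step 8 [4y] swap r/2=2425/68277: DF=(1 − 2425/68277·(0.980700+0.941700+0.909500+0.865600+0.820400+0.777200+0.775100))/(1+2425/68277) = 303/400 ≈ 0.757500

1 1/2 9807/10000
2 1 9417/10000
3 3/2 1819/2000
4 2 541/625
5 5/2 2051/2500
6 3 1943/2500
7 7/2 7751/10000
8 4 303/400
f(2.5y,3.5y) = ((2051/2500)/(7751/10000) − 1)/(1) = 453/7751 ≈ 5.8444%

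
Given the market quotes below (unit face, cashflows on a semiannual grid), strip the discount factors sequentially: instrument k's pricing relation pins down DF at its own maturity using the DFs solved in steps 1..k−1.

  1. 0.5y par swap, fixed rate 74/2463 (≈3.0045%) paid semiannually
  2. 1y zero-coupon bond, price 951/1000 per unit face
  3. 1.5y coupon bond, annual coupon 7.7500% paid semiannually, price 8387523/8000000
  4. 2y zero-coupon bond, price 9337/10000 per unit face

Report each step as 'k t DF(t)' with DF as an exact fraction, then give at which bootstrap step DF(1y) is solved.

1 1/2 2463/2500
2 1 951/1000
3 3/2 9371/10000
4 2 9337/10000
DF(1y) is solved at step 2

step 1 [0.5y] swap r/2=37/2463: DF=(1 − 37/2463·(0))/(1+37/2463) = 2463/2500 ≈ 0.985200
step 2 [1y] zero: DF = P = 951/1000 ≈ 0.951000
step 3 [1.5y] bond c/2=31/800: DF=(8387523/8000000 − 31/800·(0.985200+0.951000))/(1+31/800) = 9371/10000 ≈ 0.937100
step 4 [2y] zero: DF = P = 9337/10000 ≈ 0.933700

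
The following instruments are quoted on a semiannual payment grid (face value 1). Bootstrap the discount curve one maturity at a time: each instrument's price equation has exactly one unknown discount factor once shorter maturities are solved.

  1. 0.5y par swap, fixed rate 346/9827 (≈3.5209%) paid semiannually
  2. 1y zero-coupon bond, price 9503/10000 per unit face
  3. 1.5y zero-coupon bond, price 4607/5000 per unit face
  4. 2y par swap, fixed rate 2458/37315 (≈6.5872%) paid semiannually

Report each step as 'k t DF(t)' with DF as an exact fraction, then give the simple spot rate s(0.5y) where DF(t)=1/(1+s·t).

1 1/2 9827/10000
2 1 9503/10000
3 3/2 4607/5000
4 2 8771/10000
s(0.5y) = (1/(9827/10000) − 1)/(1/2) = 346/9827 ≈ 3.5209%

step 1 [0.5y] swap r/2=173/9827: DF=(1 − 173/9827·(0))/(1+173/9827) = 9827/10000 ≈ 0.982700
step 2 [1y] zero: DF = P = 9503/10000 ≈ 0.950300
step 3 [1.5y] zero: DF = P = 4607/5000 ≈ 0.921400
step 4 [2y] swap r/2=1229/37315: DF=(1 − 1229/37315·(0.982700+0.950300+0.921400))/(1+1229/37315) = 8771/10000 ≈ 0.877100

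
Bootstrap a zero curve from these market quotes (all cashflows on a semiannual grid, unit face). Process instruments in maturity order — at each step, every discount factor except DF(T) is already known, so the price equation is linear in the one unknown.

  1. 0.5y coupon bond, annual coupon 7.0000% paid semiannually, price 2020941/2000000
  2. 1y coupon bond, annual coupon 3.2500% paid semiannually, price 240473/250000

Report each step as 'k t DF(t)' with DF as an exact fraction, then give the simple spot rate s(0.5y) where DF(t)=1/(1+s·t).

step 1 [0.5y] bond c/2=7/200: DF=(2020941/2000000 − 7/200·(0))/(1+7/200) = 9763/10000 ≈ 0.976300
step 2 [1y] bond c/2=13/800: DF=(240473/250000 − 13/800·(0.976300))/(1+13/800) = 9309/10000 ≈ 0.930900

1 1/2 9763/10000
2 1 9309/10000
s(0.5y) = (1/(9763/10000) − 1)/(1/2) = 474/9763 ≈ 4.8551%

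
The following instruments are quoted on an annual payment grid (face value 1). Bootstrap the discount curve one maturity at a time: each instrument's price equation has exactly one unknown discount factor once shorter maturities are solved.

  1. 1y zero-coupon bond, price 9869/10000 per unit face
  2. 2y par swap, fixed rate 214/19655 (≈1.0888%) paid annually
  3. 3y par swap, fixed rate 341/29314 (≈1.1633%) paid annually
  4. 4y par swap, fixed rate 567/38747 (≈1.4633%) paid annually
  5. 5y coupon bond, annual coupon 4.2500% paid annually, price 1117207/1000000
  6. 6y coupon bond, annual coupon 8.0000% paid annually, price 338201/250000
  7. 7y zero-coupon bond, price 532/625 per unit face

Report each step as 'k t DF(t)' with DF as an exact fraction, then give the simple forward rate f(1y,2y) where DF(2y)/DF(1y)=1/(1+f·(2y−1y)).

1 1 9869/10000
2 2 4893/5000
3 3 9659/10000
4 4 9433/10000
5 5 9137/10000
6 6 8979/10000
7 7 532/625
f(1y,2y) = ((9869/10000)/(4893/5000) − 1)/(1) = 83/9786 ≈ 0.8482%

step 1 [1y] zero: DF = P = 9869/10000 ≈ 0.986900
step 2 [2y] swap r/1=214/19655: DF=(1 − 214/19655·(0.986900))/(1+214/19655) = 4893/5000 ≈ 0.978600
step 3 [3y] swap r/1=341/29314: DF=(1 − 341/29314·(0.986900+0.978600))/(1+341/29314) = 9659/10000 ≈ 0.965900
step 4 [4y] swap r/1=567/38747: DF=(1 − 567/38747·(0.986900+0.978600+0.965900))/(1+567/38747) = 9433/10000 ≈ 0.943300
step 5 [5y] bond c/1=17/400: DF=(1117207/1000000 − 17/400·(0.986900+0.978600+0.965900+0.943300))/(1+17/400) = 9137/10000 ≈ 0.913700
step 6 [6y] bond c/1=2/25: DF=(338201/250000 − 2/25·(0.986900+0.978600+0.965900+0.943300+0.913700))/(1+2/25) = 8979/10000 ≈ 0.897900
step 7 [7y] zero: DF = P = 532/625 ≈ 0.851200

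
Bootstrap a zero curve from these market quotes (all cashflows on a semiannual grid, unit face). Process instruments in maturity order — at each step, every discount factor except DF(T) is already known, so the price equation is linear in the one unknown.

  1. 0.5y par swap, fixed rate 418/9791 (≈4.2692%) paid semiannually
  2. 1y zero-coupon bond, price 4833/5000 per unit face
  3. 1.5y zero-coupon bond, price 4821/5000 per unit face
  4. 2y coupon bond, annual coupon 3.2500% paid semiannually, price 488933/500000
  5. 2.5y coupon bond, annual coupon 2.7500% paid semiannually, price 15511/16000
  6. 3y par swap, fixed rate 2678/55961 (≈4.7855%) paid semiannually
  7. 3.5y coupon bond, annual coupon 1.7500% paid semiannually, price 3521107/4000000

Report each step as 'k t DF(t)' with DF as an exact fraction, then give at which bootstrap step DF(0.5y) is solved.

1 1/2 9791/10000
2 1 4833/5000
3 3/2 4821/5000
4 2 9157/10000
5 5/2 2261/2500
6 3 8661/10000
7 7/2 8241/10000
DF(0.5y) is solved at step 1

step 1 [0.5y] swap r/2=209/9791: DF=(1 − 209/9791·(0))/(1+209/9791) = 9791/10000 ≈ 0.979100
step 2 [1y] zero: DF = P = 4833/5000 ≈ 0.966600
step 3 [1.5y] zero: DF = P = 4821/5000 ≈ 0.964200
step 4 [2y] bond c/2=13/800: DF=(488933/500000 − 13/800·(0.979100+0.966600+0.964200))/(1+13/800) = 9157/10000 ≈ 0.915700
step 5 [2.5y] bond c/2=11/800: DF=(15511/16000 − 11/800·(0.979100+0.966600+0.964200+0.915700))/(1+11/800) = 2261/2500 ≈ 0.904400
step 6 [3y] swap r/2=1339/55961: DF=(1 − 1339/55961·(0.979100+0.966600+0.964200+0.915700+0.904400))/(1+1339/55961) = 8661/10000 ≈ 0.866100
step 7 [3.5y] bond c/2=7/800: DF=(3521107/4000000 − 7/800·(0.979100+0.966600+0.964200+0.915700+0.904400+0.866100))/(1+7/800) = 8241/10000 ≈ 0.824100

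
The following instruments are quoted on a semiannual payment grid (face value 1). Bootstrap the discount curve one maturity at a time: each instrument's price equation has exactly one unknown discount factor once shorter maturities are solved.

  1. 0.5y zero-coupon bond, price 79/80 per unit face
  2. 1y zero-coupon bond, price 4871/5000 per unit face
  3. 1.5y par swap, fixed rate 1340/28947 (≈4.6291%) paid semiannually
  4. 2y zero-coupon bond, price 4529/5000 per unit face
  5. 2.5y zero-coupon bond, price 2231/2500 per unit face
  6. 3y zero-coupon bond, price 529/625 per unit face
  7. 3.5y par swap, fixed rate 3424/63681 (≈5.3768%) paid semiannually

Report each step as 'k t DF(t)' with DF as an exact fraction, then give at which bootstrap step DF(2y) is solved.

step 1 [0.5y] zero: DF = P = 79/80 ≈ 0.987500
step 2 [1y] zero: DF = P = 4871/5000 ≈ 0.974200
step 3 [1.5y] swap r/2=670/28947: DF=(1 − 670/28947·(0.987500+0.974200))/(1+670/28947) = 933/1000 ≈ 0.933000
step 4 [2y] zero: DF = P = 4529/5000 ≈ 0.905800
step 5 [2.5y] zero: DF = P = 2231/2500 ≈ 0.892400
step 6 [3y] zero: DF = P = 529/625 ≈ 0.846400
step 7 [3.5y] swap r/2=1712/63681: DF=(1 − 1712/63681·(0.987500+0.974200+0.933000+0.905800+0.892400+0.846400))/(1+1712/63681) = 518/625 ≈ 0.828800

1 1/2 79/80
2 1 4871/5000
3 3/2 933/1000
4 2 4529/5000
5 5/2 2231/2500
6 3 529/625
7 7/2 518/625
DF(2y) is solved at step 4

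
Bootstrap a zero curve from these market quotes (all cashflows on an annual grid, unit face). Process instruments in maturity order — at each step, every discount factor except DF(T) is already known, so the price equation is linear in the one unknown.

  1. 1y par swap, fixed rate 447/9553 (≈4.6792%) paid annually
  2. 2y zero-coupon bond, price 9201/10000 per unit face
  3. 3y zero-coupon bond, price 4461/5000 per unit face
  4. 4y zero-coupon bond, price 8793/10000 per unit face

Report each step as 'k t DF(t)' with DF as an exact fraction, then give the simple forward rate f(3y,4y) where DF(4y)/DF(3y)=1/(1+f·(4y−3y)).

1 1 9553/10000
2 2 9201/10000
3 3 4461/5000
4 4 8793/10000
f(3y,4y) = ((4461/5000)/(8793/10000) − 1)/(1) = 43/2931 ≈ 1.4671%

step 1 [1y] swap r/1=447/9553: DF=(1 − 447/9553·(0))/(1+447/9553) = 9553/10000 ≈ 0.955300
step 2 [2y] zero: DF = P = 9201/10000 ≈ 0.920100
step 3 [3y] zero: DF = P = 4461/5000 ≈ 0.892200
step 4 [4y] zero: DF = P = 8793/10000 ≈ 0.879300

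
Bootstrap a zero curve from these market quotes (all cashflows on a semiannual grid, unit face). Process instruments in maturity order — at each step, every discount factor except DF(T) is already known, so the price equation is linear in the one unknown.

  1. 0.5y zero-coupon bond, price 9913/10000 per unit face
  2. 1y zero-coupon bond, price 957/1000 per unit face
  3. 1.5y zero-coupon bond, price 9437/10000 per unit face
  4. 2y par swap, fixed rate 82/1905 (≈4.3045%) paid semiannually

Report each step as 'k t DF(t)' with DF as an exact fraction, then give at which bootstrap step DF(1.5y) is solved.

1 1/2 9913/10000
2 1 957/1000
3 3/2 9437/10000
4 2 459/500
DF(1.5y) is solved at step 3

step 1 [0.5y] zero: DF = P = 9913/10000 ≈ 0.991300
step 2 [1y] zero: DF = P = 957/1000 ≈ 0.957000
step 3 [1.5y] zero: DF = P = 9437/10000 ≈ 0.943700
step 4 [2y] swap r/2=41/1905: DF=(1 − 41/1905·(0.991300+0.957000+0.943700))/(1+41/1905) = 459/500 ≈ 0.918000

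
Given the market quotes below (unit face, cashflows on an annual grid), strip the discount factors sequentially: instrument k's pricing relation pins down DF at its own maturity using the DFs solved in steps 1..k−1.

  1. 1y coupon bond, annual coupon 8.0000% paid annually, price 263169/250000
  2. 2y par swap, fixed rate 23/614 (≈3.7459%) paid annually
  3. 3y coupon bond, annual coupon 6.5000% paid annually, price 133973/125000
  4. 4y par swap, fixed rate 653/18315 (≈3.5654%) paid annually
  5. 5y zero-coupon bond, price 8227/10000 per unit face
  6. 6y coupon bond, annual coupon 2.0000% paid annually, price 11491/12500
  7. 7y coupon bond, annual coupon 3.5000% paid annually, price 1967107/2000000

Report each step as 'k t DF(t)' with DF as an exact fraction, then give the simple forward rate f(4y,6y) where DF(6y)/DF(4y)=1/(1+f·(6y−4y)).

step 1 [1y] bond c/1=2/25: DF=(263169/250000 − 2/25·(0))/(1+2/25) = 9747/10000 ≈ 0.974700
step 2 [2y] swap r/1=23/614: DF=(1 − 23/614·(0.974700))/(1+23/614) = 9287/10000 ≈ 0.928700
step 3 [3y] bond c/1=13/200: DF=(133973/125000 − 13/200·(0.974700+0.928700))/(1+13/200) = 4451/5000 ≈ 0.890200
step 4 [4y] swap r/1=653/18315: DF=(1 − 653/18315·(0.974700+0.928700+0.890200))/(1+653/18315) = 4347/5000 ≈ 0.869400
step 5 [5y] zero: DF = P = 8227/10000 ≈ 0.822700
step 6 [6y] bond c/1=1/50: DF=(11491/12500 − 1/50·(0.974700+0.928700+0.890200+0.869400+0.822700))/(1+1/50) = 8133/10000 ≈ 0.813300
step 7 [7y] bond c/1=7/200: DF=(1967107/2000000 − 7/200·(0.974700+0.928700+0.890200+0.869400+0.822700+0.813300))/(1+7/200) = 7711/10000 ≈ 0.771100

1 1 9747/10000
2 2 9287/10000
3 3 4451/5000
4 4 4347/5000
5 5 8227/10000
6 6 8133/10000
7 7 7711/10000
f(4y,6y) = ((4347/5000)/(8133/10000) − 1)/(2) = 187/5422 ≈ 3.4489%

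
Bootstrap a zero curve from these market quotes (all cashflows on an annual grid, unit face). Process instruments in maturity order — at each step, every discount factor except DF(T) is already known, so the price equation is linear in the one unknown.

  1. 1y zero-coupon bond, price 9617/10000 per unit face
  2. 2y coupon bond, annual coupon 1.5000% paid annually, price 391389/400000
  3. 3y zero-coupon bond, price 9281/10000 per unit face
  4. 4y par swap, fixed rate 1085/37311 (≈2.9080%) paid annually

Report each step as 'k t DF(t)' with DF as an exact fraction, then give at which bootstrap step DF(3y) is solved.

step 1 [1y] zero: DF = P = 9617/10000 ≈ 0.961700
step 2 [2y] bond c/1=3/200: DF=(391389/400000 − 3/200·(0.961700))/(1+3/200) = 4749/5000 ≈ 0.949800
step 3 [3y] zero: DF = P = 9281/10000 ≈ 0.928100
step 4 [4y] swap r/1=1085/37311: DF=(1 − 1085/37311·(0.961700+0.949800+0.928100))/(1+1085/37311) = 1783/2000 ≈ 0.891500

1 1 9617/10000
2 2 4749/5000
3 3 9281/10000
4 4 1783/2000
DF(3y) is solved at step 3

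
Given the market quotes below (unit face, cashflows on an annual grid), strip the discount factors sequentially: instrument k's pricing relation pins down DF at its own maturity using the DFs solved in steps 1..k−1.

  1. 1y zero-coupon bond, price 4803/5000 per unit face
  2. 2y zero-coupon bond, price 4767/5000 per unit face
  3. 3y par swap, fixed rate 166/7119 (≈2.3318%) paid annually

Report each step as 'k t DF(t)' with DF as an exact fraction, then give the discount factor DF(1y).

step 1 [1y] zero: DF = P = 4803/5000 ≈ 0.960600
step 2 [2y] zero: DF = P = 4767/5000 ≈ 0.953400
step 3 [3y] swap r/1=166/7119: DF=(1 − 166/7119·(0.960600+0.953400))/(1+166/7119) = 1167/1250 ≈ 0.933600

1 1 4803/5000
2 2 4767/5000
3 3 1167/1250
DF(1y) = 4803/5000 ≈ 0.960600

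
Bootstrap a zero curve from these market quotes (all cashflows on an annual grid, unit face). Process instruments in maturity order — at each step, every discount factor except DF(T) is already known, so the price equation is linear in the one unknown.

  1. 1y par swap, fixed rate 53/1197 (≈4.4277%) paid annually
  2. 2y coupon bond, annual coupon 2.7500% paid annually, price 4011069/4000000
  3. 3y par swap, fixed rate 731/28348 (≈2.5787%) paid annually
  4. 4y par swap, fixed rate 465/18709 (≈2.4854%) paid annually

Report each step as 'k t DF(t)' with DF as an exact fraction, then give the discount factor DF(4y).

step 1 [1y] swap r/1=53/1197: DF=(1 − 53/1197·(0))/(1+53/1197) = 1197/1250 ≈ 0.957600
step 2 [2y] bond c/1=11/400: DF=(4011069/4000000 − 11/400·(0.957600))/(1+11/400) = 9503/10000 ≈ 0.950300
step 3 [3y] swap r/1=731/28348: DF=(1 − 731/28348·(0.957600+0.950300))/(1+731/28348) = 9269/10000 ≈ 0.926900
step 4 [4y] swap r/1=465/18709: DF=(1 − 465/18709·(0.957600+0.950300+0.926900))/(1+465/18709) = 907/1000 ≈ 0.907000

1 1 1197/1250
2 2 9503/10000
3 3 9269/10000
4 4 907/1000
DF(4y) = 907/1000 ≈ 0.907000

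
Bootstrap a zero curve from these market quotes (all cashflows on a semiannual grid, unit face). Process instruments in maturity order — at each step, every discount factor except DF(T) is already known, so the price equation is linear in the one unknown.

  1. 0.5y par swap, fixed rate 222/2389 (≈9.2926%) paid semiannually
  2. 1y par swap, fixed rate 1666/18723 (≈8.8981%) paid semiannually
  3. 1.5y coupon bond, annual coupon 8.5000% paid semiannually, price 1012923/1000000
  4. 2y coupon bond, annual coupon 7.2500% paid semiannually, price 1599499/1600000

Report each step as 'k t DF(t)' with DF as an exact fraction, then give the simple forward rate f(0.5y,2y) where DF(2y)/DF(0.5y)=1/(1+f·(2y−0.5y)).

step 1 [0.5y] swap r/2=111/2389: DF=(1 − 111/2389·(0))/(1+111/2389) = 2389/2500 ≈ 0.955600
step 2 [1y] swap r/2=833/18723: DF=(1 − 833/18723·(0.955600))/(1+833/18723) = 9167/10000 ≈ 0.916700
step 3 [1.5y] bond c/2=17/400: DF=(1012923/1000000 − 17/400·(0.955600+0.916700))/(1+17/400) = 8953/10000 ≈ 0.895300
step 4 [2y] bond c/2=29/800: DF=(1599499/1600000 − 29/800·(0.955600+0.916700+0.895300))/(1+29/800) = 8679/10000 ≈ 0.867900

1 1/2 2389/2500
2 1 9167/10000
3 3/2 8953/10000
4 2 8679/10000
f(0.5y,2y) = ((2389/2500)/(8679/10000) − 1)/(3/2) = 1754/26037 ≈ 6.7366%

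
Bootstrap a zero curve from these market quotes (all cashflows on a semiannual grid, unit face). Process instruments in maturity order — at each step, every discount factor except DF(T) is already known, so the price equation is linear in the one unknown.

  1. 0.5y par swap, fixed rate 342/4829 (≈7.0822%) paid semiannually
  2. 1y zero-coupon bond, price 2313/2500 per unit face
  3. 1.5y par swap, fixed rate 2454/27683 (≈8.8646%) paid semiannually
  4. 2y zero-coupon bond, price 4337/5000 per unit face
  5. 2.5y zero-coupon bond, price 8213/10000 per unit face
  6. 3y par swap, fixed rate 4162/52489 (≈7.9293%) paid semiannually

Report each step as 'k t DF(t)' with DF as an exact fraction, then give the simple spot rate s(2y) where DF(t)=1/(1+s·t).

step 1 [0.5y] swap r/2=171/4829: DF=(1 − 171/4829·(0))/(1+171/4829) = 4829/5000 ≈ 0.965800
step 2 [1y] zero: DF = P = 2313/2500 ≈ 0.925200
step 3 [1.5y] swap r/2=1227/27683: DF=(1 − 1227/27683·(0.965800+0.925200))/(1+1227/27683) = 8773/10000 ≈ 0.877300
step 4 [2y] zero: DF = P = 4337/5000 ≈ 0.867400
step 5 [2.5y] zero: DF = P = 8213/10000 ≈ 0.821300
step 6 [3y] swap r/2=2081/52489: DF=(1 − 2081/52489·(0.965800+0.925200+0.877300+0.867400+0.821300))/(1+2081/52489) = 7919/10000 ≈ 0.791900

1 1/2 4829/5000
2 1 2313/2500
3 3/2 8773/10000
4 2 4337/5000
5 5/2 8213/10000
6 3 7919/10000
s(2y) = (1/(4337/5000) − 1)/(2) = 663/8674 ≈ 7.6435%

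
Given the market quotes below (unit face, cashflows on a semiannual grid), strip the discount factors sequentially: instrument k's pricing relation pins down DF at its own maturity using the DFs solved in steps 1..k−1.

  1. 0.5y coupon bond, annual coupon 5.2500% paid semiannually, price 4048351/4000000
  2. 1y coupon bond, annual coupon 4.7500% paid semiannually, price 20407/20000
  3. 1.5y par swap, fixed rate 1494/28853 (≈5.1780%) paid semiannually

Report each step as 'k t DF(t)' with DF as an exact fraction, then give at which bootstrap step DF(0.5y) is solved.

step 1 [0.5y] bond c/2=21/800: DF=(4048351/4000000 − 21/800·(0))/(1+21/800) = 4931/5000 ≈ 0.986200
step 2 [1y] bond c/2=19/800: DF=(20407/20000 − 19/800·(0.986200))/(1+19/800) = 4869/5000 ≈ 0.973800
step 3 [1.5y] swap r/2=747/28853: DF=(1 − 747/28853·(0.986200+0.973800))/(1+747/28853) = 9253/10000 ≈ 0.925300

1 1/2 4931/5000
2 1 4869/5000
3 3/2 9253/10000
DF(0.5y) is solved at step 1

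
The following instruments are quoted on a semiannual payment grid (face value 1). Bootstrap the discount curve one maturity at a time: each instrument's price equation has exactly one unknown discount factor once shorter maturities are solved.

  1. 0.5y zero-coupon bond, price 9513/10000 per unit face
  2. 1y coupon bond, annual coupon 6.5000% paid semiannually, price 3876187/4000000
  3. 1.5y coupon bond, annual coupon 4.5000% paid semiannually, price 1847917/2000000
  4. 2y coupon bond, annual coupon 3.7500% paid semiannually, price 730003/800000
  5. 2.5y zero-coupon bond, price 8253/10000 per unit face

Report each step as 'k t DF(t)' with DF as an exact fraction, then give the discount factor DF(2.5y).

step 1 [0.5y] zero: DF = P = 9513/10000 ≈ 0.951300
step 2 [1y] bond c/2=13/400: DF=(3876187/4000000 − 13/400·(0.951300))/(1+13/400) = 4543/5000 ≈ 0.908600
step 3 [1.5y] bond c/2=9/400: DF=(1847917/2000000 − 9/400·(0.951300+0.908600))/(1+9/400) = 8627/10000 ≈ 0.862700
step 4 [2y] bond c/2=3/160: DF=(730003/800000 − 3/160·(0.951300+0.908600+0.862700))/(1+3/160) = 1057/1250 ≈ 0.845600
step 5 [2.5y] zero: DF = P = 8253/10000 ≈ 0.825300

1 1/2 9513/10000
2 1 4543/5000
3 3/2 8627/10000
4 2 1057/1250
5 5/2 8253/10000
DF(2.5y) = 8253/10000 ≈ 0.825300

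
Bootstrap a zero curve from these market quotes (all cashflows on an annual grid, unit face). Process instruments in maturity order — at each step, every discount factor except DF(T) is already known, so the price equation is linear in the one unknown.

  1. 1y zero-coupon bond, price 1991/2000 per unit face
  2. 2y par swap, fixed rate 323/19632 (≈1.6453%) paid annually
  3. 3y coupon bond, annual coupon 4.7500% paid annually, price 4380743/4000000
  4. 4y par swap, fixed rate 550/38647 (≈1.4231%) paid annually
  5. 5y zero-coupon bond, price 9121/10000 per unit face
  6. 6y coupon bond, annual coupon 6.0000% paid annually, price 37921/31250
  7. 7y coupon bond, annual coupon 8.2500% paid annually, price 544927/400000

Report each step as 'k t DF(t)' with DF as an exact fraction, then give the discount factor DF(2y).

step 1 [1y] zero: DF = P = 1991/2000 ≈ 0.995500
step 2 [2y] swap r/1=323/19632: DF=(1 − 323/19632·(0.995500))/(1+323/19632) = 9677/10000 ≈ 0.967700
step 3 [3y] bond c/1=19/400: DF=(4380743/4000000 − 19/400·(0.995500+0.967700))/(1+19/400) = 1913/2000 ≈ 0.956500
step 4 [4y] swap r/1=550/38647: DF=(1 − 550/38647·(0.995500+0.967700+0.956500))/(1+550/38647) = 189/200 ≈ 0.945000
step 5 [5y] zero: DF = P = 9121/10000 ≈ 0.912100
step 6 [6y] bond c/1=3/50: DF=(37921/31250 − 3/50·(0.995500+0.967700+0.956500+0.945000+0.912100))/(1+3/50) = 1093/1250 ≈ 0.874400
step 7 [7y] bond c/1=33/400: DF=(544927/400000 − 33/400·(0.995500+0.967700+0.956500+0.945000+0.912100+0.874400))/(1+33/400) = 4139/5000 ≈ 0.827800

1 1 1991/2000
2 2 9677/10000
3 3 1913/2000
4 4 189/200
5 5 9121/10000
6 6 1093/1250
7 7 4139/5000
DF(2y) = 9677/10000 ≈ 0.967700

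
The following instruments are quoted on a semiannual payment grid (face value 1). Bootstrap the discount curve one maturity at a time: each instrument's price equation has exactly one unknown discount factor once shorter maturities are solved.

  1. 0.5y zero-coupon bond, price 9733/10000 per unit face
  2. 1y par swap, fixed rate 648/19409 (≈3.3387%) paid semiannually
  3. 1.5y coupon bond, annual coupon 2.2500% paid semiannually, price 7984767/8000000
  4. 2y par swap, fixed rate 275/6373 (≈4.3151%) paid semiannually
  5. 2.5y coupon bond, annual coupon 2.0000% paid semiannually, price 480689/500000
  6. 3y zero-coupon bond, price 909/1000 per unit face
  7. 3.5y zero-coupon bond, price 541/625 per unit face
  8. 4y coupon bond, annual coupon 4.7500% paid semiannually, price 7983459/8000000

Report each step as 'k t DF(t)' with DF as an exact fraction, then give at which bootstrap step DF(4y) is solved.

step 1 [0.5y] zero: DF = P = 9733/10000 ≈ 0.973300
step 2 [1y] swap r/2=324/19409: DF=(1 − 324/19409·(0.973300))/(1+324/19409) = 2419/2500 ≈ 0.967600
step 3 [1.5y] bond c/2=9/800: DF=(7984767/8000000 − 9/800·(0.973300+0.967600))/(1+9/800) = 4827/5000 ≈ 0.965400
step 4 [2y] swap r/2=275/12746: DF=(1 − 275/12746·(0.973300+0.967600+0.965400))/(1+275/12746) = 367/400 ≈ 0.917500
step 5 [2.5y] bond c/2=1/100: DF=(480689/500000 − 1/100·(0.973300+0.967600+0.965400+0.917500))/(1+1/100) = 457/500 ≈ 0.914000
step 6 [3y] zero: DF = P = 909/1000 ≈ 0.909000
step 7 [3.5y] zero: DF = P = 541/625 ≈ 0.865600
step 8 [4y] bond c/2=19/800: DF=(7983459/8000000 − 19/800·(0.973300+0.967600+0.965400+0.917500+0.914000+0.909000+0.865600))/(1+19/800) = 8237/10000 ≈ 0.823700

1 1/2 9733/10000
2 1 2419/2500
3 3/2 4827/5000
4 2 367/400
5 5/2 457/500
6 3 909/1000
7 7/2 541/625
8 4 8237/10000
DF(4y) is solved at step 8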